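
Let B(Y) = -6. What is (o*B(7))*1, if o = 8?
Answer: -48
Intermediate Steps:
(o*B(7))*1 = (8*(-6))*1 = -48*1 = -48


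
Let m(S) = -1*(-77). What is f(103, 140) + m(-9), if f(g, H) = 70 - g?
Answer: 44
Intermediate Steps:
m(S) = 77
f(103, 140) + m(-9) = (70 - 1*103) + 77 = (70 - 103) + 77 = -33 + 77 = 44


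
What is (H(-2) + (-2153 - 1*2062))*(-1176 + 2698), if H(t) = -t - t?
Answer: -6409142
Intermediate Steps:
H(t) = -2*t
(H(-2) + (-2153 - 1*2062))*(-1176 + 2698) = (-2*(-2) + (-2153 - 1*2062))*(-1176 + 2698) = (4 + (-2153 - 2062))*1522 = (4 - 4215)*1522 = -4211*1522 = -6409142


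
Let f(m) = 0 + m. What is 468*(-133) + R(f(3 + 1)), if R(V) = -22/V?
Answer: -124499/2 ≈ -62250.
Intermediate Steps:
f(m) = m
468*(-133) + R(f(3 + 1)) = 468*(-133) - 22/(3 + 1) = -62244 - 22/4 = -62244 - 22*1/4 = -62244 - 11/2 = -124499/2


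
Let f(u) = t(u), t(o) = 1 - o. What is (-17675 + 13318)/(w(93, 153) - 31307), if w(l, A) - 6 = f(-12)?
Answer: 4357/31288 ≈ 0.13925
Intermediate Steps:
f(u) = 1 - u
w(l, A) = 19 (w(l, A) = 6 + (1 - 1*(-12)) = 6 + (1 + 12) = 6 + 13 = 19)
(-17675 + 13318)/(w(93, 153) - 31307) = (-17675 + 13318)/(19 - 31307) = -4357/(-31288) = -4357*(-1/31288) = 4357/31288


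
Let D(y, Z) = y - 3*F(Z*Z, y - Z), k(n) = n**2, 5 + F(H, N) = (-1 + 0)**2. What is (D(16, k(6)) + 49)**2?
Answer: 5929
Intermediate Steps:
F(H, N) = -4 (F(H, N) = -5 + (-1 + 0)**2 = -5 + (-1)**2 = -5 + 1 = -4)
D(y, Z) = 12 + y (D(y, Z) = y - 3*(-4) = y + 12 = 12 + y)
(D(16, k(6)) + 49)**2 = ((12 + 16) + 49)**2 = (28 + 49)**2 = 77**2 = 5929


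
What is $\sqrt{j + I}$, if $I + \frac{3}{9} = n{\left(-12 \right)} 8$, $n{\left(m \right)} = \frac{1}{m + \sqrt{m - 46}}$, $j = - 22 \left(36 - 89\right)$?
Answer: $\frac{\sqrt{3} \sqrt{\frac{41940 - 3497 i \sqrt{58}}{12 - i \sqrt{58}}}}{3} \approx 34.135 - 0.004418 i$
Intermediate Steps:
$j = 1166$ ($j = \left(-22\right) \left(-53\right) = 1166$)
$n{\left(m \right)} = \frac{1}{m + \sqrt{-46 + m}}$
$I = - \frac{1}{3} + \frac{8}{-12 + i \sqrt{58}}$ ($I = - \frac{1}{3} + \frac{1}{-12 + \sqrt{-46 - 12}} \cdot 8 = - \frac{1}{3} + \frac{1}{-12 + \sqrt{-58}} \cdot 8 = - \frac{1}{3} + \frac{1}{-12 + i \sqrt{58}} \cdot 8 = - \frac{1}{3} + \frac{8}{-12 + i \sqrt{58}} \approx -0.80858 - 0.30161 i$)
$\sqrt{j + I} = \sqrt{1166 - \left(\frac{245}{303} + \frac{4 i \sqrt{58}}{101}\right)} = \sqrt{\frac{353053}{303} - \frac{4 i \sqrt{58}}{101}}$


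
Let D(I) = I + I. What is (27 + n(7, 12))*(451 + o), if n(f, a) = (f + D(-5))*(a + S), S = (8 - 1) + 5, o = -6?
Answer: -20025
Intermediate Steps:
D(I) = 2*I
S = 12 (S = 7 + 5 = 12)
n(f, a) = (-10 + f)*(12 + a) (n(f, a) = (f + 2*(-5))*(a + 12) = (f - 10)*(12 + a) = (-10 + f)*(12 + a))
(27 + n(7, 12))*(451 + o) = (27 + (-120 - 10*12 + 12*7 + 12*7))*(451 - 6) = (27 + (-120 - 120 + 84 + 84))*445 = (27 - 72)*445 = -45*445 = -20025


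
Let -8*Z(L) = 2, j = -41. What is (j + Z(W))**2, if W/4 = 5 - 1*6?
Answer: 27225/16 ≈ 1701.6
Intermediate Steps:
W = -4 (W = 4*(5 - 1*6) = 4*(5 - 6) = 4*(-1) = -4)
Z(L) = -1/4 (Z(L) = -1/8*2 = -1/4)
(j + Z(W))**2 = (-41 - 1/4)**2 = (-165/4)**2 = 27225/16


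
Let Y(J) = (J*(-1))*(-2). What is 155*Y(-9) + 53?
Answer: -2737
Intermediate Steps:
Y(J) = 2*J (Y(J) = -J*(-2) = 2*J)
155*Y(-9) + 53 = 155*(2*(-9)) + 53 = 155*(-18) + 53 = -2790 + 53 = -2737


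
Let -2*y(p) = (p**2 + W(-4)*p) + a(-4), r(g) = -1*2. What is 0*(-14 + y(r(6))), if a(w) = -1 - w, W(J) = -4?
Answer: 0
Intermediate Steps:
r(g) = -2
y(p) = -3/2 + 2*p - p**2/2 (y(p) = -((p**2 - 4*p) + (-1 - 1*(-4)))/2 = -((p**2 - 4*p) + (-1 + 4))/2 = -((p**2 - 4*p) + 3)/2 = -(3 + p**2 - 4*p)/2 = -3/2 + 2*p - p**2/2)
0*(-14 + y(r(6))) = 0*(-14 + (-3/2 + 2*(-2) - 1/2*(-2)**2)) = 0*(-14 + (-3/2 - 4 - 1/2*4)) = 0*(-14 + (-3/2 - 4 - 2)) = 0*(-14 - 15/2) = 0*(-43/2) = 0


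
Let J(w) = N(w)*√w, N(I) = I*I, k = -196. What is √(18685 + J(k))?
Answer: √(18685 + 537824*I) ≈ 527.65 + 509.64*I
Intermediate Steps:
N(I) = I²
J(w) = w^(5/2) (J(w) = w²*√w = w^(5/2))
√(18685 + J(k)) = √(18685 + (-196)^(5/2)) = √(18685 + 537824*I)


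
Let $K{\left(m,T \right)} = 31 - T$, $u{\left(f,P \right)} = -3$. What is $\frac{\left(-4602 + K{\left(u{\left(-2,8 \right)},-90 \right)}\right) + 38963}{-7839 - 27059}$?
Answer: $- \frac{17241}{17449} \approx -0.98808$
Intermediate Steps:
$\frac{\left(-4602 + K{\left(u{\left(-2,8 \right)},-90 \right)}\right) + 38963}{-7839 - 27059} = \frac{\left(-4602 + \left(31 - -90\right)\right) + 38963}{-7839 - 27059} = \frac{\left(-4602 + \left(31 + 90\right)\right) + 38963}{-34898} = \left(\left(-4602 + 121\right) + 38963\right) \left(- \frac{1}{34898}\right) = \left(-4481 + 38963\right) \left(- \frac{1}{34898}\right) = 34482 \left(- \frac{1}{34898}\right) = - \frac{17241}{17449}$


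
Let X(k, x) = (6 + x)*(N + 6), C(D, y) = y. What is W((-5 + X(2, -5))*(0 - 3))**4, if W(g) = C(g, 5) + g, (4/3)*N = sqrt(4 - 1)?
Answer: 156457/256 - 2763*sqrt(3)/8 ≈ 12.953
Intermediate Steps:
N = 3*sqrt(3)/4 (N = 3*sqrt(4 - 1)/4 = 3*sqrt(3)/4 ≈ 1.2990)
X(k, x) = (6 + x)*(6 + 3*sqrt(3)/4) (X(k, x) = (6 + x)*(3*sqrt(3)/4 + 6) = (6 + x)*(6 + 3*sqrt(3)/4))
W(g) = 5 + g
W((-5 + X(2, -5))*(0 - 3))**4 = (5 + (-5 + (36 + 6*(-5) + 9*sqrt(3)/2 + (3/4)*(-5)*sqrt(3)))*(0 - 3))**4 = (5 + (-5 + (36 - 30 + 9*sqrt(3)/2 - 15*sqrt(3)/4))*(-3))**4 = (5 + (-5 + (6 + 3*sqrt(3)/4))*(-3))**4 = (5 + (1 + 3*sqrt(3)/4)*(-3))**4 = (5 + (-3 - 9*sqrt(3)/4))**4 = (2 - 9*sqrt(3)/4)**4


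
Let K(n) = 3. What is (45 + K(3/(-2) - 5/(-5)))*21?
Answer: 1008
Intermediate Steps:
(45 + K(3/(-2) - 5/(-5)))*21 = (45 + 3)*21 = 48*21 = 1008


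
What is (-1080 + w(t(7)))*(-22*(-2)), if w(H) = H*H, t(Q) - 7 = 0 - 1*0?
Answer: -45364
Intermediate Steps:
t(Q) = 7 (t(Q) = 7 + (0 - 1*0) = 7 + (0 + 0) = 7 + 0 = 7)
w(H) = H²
(-1080 + w(t(7)))*(-22*(-2)) = (-1080 + 7²)*(-22*(-2)) = (-1080 + 49)*44 = -1031*44 = -45364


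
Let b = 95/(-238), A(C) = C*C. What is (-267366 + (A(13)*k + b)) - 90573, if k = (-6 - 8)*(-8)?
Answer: -80684713/238 ≈ -3.3901e+5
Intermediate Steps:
k = 112 (k = -14*(-8) = 112)
A(C) = C²
b = -95/238 (b = 95*(-1/238) = -95/238 ≈ -0.39916)
(-267366 + (A(13)*k + b)) - 90573 = (-267366 + (13²*112 - 95/238)) - 90573 = (-267366 + (169*112 - 95/238)) - 90573 = (-267366 + (18928 - 95/238)) - 90573 = (-267366 + 4504769/238) - 90573 = -59128339/238 - 90573 = -80684713/238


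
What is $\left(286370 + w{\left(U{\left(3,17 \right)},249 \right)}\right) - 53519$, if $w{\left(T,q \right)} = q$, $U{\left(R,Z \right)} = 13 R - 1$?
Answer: $233100$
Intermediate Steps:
$U{\left(R,Z \right)} = -1 + 13 R$
$\left(286370 + w{\left(U{\left(3,17 \right)},249 \right)}\right) - 53519 = \left(286370 + 249\right) - 53519 = 286619 - 53519 = 233100$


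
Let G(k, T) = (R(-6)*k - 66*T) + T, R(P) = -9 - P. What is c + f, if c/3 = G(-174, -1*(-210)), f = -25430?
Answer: -64814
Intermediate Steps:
G(k, T) = -65*T - 3*k (G(k, T) = ((-9 - 1*(-6))*k - 66*T) + T = ((-9 + 6)*k - 66*T) + T = (-3*k - 66*T) + T = (-66*T - 3*k) + T = -65*T - 3*k)
c = -39384 (c = 3*(-(-65)*(-210) - 3*(-174)) = 3*(-65*210 + 522) = 3*(-13650 + 522) = 3*(-13128) = -39384)
c + f = -39384 - 25430 = -64814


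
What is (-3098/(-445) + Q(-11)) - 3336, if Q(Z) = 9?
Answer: -1477417/445 ≈ -3320.0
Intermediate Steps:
(-3098/(-445) + Q(-11)) - 3336 = (-3098/(-445) + 9) - 3336 = (-3098*(-1/445) + 9) - 3336 = (3098/445 + 9) - 3336 = 7103/445 - 3336 = -1477417/445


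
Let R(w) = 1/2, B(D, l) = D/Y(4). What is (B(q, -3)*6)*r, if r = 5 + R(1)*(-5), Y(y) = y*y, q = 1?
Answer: 15/16 ≈ 0.93750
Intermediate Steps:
Y(y) = y²
B(D, l) = D/16 (B(D, l) = D/(4²) = D/16)
R(w) = ½
r = 5/2 (r = 5 + (½)*(-5) = 5 - 5/2 = 5/2 ≈ 2.5000)
(B(q, -3)*6)*r = (((1/16)*1)*6)*(5/2) = ((1/16)*6)*(5/2) = (3/8)*(5/2) = 15/16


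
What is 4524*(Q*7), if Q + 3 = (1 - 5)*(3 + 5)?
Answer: -1108380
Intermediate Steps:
Q = -35 (Q = -3 + (1 - 5)*(3 + 5) = -3 - 4*8 = -3 - 32 = -35)
4524*(Q*7) = 4524*(-35*7) = 4524*(-245) = -1108380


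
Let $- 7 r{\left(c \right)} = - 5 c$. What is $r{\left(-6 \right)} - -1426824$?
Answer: $\frac{9987738}{7} \approx 1.4268 \cdot 10^{6}$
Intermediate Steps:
$r{\left(c \right)} = \frac{5 c}{7}$ ($r{\left(c \right)} = - \frac{\left(-5\right) c}{7} = \frac{5 c}{7}$)
$r{\left(-6 \right)} - -1426824 = \frac{5}{7} \left(-6\right) - -1426824 = - \frac{30}{7} + 1426824 = \frac{9987738}{7}$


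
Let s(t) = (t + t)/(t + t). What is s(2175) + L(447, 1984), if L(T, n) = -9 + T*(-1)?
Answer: -455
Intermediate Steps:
L(T, n) = -9 - T
s(t) = 1 (s(t) = (2*t)/((2*t)) = (2*t)*(1/(2*t)) = 1)
s(2175) + L(447, 1984) = 1 + (-9 - 1*447) = 1 + (-9 - 447) = 1 - 456 = -455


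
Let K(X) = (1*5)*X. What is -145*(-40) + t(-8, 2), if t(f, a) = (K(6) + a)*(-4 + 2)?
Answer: 5736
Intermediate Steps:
K(X) = 5*X
t(f, a) = -60 - 2*a (t(f, a) = (5*6 + a)*(-4 + 2) = (30 + a)*(-2) = -60 - 2*a)
-145*(-40) + t(-8, 2) = -145*(-40) + (-60 - 2*2) = 5800 + (-60 - 4) = 5800 - 64 = 5736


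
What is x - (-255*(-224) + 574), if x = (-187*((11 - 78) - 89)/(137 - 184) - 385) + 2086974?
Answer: 95328893/47 ≈ 2.0283e+6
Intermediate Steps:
x = 98040511/47 (x = (-187*(-67 - 89)/(-47) - 385) + 2086974 = (-(-29172)*(-1)/47 - 385) + 2086974 = (-187*156/47 - 385) + 2086974 = (-29172/47 - 385) + 2086974 = -47267/47 + 2086974 = 98040511/47 ≈ 2.0860e+6)
x - (-255*(-224) + 574) = 98040511/47 - (-255*(-224) + 574) = 98040511/47 - (57120 + 574) = 98040511/47 - 1*57694 = 98040511/47 - 57694 = 95328893/47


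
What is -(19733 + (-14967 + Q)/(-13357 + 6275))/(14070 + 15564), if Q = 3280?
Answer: -46586931/69955996 ≈ -0.66595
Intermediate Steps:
-(19733 + (-14967 + Q)/(-13357 + 6275))/(14070 + 15564) = -(19733 + (-14967 + 3280)/(-13357 + 6275))/(14070 + 15564) = -(19733 - 11687/(-7082))/29634 = -(19733 - 11687*(-1/7082))/29634 = -(19733 + 11687/7082)/29634 = -139760793/(7082*29634) = -1*46586931/69955996 = -46586931/69955996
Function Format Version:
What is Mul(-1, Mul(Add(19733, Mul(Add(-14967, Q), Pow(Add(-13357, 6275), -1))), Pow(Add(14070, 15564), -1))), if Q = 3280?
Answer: Rational(-46586931, 69955996) ≈ -0.66595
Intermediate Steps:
Mul(-1, Mul(Add(19733, Mul(Add(-14967, Q), Pow(Add(-13357, 6275), -1))), Pow(Add(14070, 15564), -1))) = Mul(-1, Mul(Add(19733, Mul(Add(-14967, 3280), Pow(Add(-13357, 6275), -1))), Pow(Add(14070, 15564), -1))) = Mul(-1, Mul(Add(19733, Mul(-11687, Pow(-7082, -1))), Pow(29634, -1))) = Mul(-1, Mul(Add(19733, Mul(-11687, Rational(-1, 7082))), Rational(1, 29634))) = Mul(-1, Mul(Add(19733, Rational(11687, 7082)), Rational(1, 29634))) = Mul(-1, Mul(Rational(139760793, 7082), Rational(1, 29634))) = Mul(-1, Rational(46586931, 69955996)) = Rational(-46586931, 69955996)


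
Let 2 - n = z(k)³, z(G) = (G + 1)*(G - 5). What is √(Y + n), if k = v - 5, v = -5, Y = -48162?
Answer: I*√2508535 ≈ 1583.8*I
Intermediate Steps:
k = -10 (k = -5 - 5 = -10)
z(G) = (1 + G)*(-5 + G)
n = -2460373 (n = 2 - (-5 + (-10)² - 4*(-10))³ = 2 - (-5 + 100 + 40)³ = 2 - 1*135³ = 2 - 1*2460375 = 2 - 2460375 = -2460373)
√(Y + n) = √(-48162 - 2460373) = √(-2508535) = I*√2508535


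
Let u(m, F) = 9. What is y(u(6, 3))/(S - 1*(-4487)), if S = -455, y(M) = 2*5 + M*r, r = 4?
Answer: 23/2016 ≈ 0.011409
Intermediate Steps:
y(M) = 10 + 4*M (y(M) = 2*5 + M*4 = 10 + 4*M)
y(u(6, 3))/(S - 1*(-4487)) = (10 + 4*9)/(-455 - 1*(-4487)) = (10 + 36)/(-455 + 4487) = 46/4032 = 46*(1/4032) = 23/2016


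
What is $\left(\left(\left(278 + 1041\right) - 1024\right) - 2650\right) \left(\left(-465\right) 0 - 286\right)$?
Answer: $673530$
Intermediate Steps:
$\left(\left(\left(278 + 1041\right) - 1024\right) - 2650\right) \left(\left(-465\right) 0 - 286\right) = \left(\left(1319 - 1024\right) - 2650\right) \left(0 - 286\right) = \left(295 - 2650\right) \left(-286\right) = \left(-2355\right) \left(-286\right) = 673530$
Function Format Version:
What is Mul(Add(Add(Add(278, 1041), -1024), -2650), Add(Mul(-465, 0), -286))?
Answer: 673530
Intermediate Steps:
Mul(Add(Add(Add(278, 1041), -1024), -2650), Add(Mul(-465, 0), -286)) = Mul(Add(Add(1319, -1024), -2650), Add(0, -286)) = Mul(Add(295, -2650), -286) = Mul(-2355, -286) = 673530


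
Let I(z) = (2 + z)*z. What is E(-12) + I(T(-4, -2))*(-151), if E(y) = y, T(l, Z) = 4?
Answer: -3636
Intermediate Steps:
I(z) = z*(2 + z)
E(-12) + I(T(-4, -2))*(-151) = -12 + (4*(2 + 4))*(-151) = -12 + (4*6)*(-151) = -12 + 24*(-151) = -12 - 3624 = -3636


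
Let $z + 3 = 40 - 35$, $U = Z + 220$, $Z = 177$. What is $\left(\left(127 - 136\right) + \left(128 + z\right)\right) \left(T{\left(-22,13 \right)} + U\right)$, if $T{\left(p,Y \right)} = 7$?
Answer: $48884$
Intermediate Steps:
$U = 397$ ($U = 177 + 220 = 397$)
$z = 2$ ($z = -3 + \left(40 - 35\right) = -3 + 5 = 2$)
$\left(\left(127 - 136\right) + \left(128 + z\right)\right) \left(T{\left(-22,13 \right)} + U\right) = \left(\left(127 - 136\right) + \left(128 + 2\right)\right) \left(7 + 397\right) = \left(\left(127 - 136\right) + 130\right) 404 = \left(-9 + 130\right) 404 = 121 \cdot 404 = 48884$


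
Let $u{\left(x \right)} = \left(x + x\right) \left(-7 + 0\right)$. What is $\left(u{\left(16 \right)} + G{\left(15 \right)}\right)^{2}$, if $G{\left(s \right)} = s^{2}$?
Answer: $1$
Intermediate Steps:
$u{\left(x \right)} = - 14 x$ ($u{\left(x \right)} = 2 x \left(-7\right) = - 14 x$)
$\left(u{\left(16 \right)} + G{\left(15 \right)}\right)^{2} = \left(\left(-14\right) 16 + 15^{2}\right)^{2} = \left(-224 + 225\right)^{2} = 1^{2} = 1$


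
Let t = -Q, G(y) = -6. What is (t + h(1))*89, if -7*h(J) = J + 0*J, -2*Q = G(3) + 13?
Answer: 4183/14 ≈ 298.79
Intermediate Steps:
Q = -7/2 (Q = -(-6 + 13)/2 = -½*7 = -7/2 ≈ -3.5000)
h(J) = -J/7 (h(J) = -(J + 0*J)/7 = -(J + 0)/7 = -J/7)
t = 7/2 (t = -1*(-7/2) = 7/2 ≈ 3.5000)
(t + h(1))*89 = (7/2 - ⅐*1)*89 = (7/2 - ⅐)*89 = (47/14)*89 = 4183/14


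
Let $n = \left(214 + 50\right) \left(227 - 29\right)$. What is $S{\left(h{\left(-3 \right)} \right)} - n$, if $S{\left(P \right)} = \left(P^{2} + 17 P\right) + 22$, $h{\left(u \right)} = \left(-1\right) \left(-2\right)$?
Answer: $-52212$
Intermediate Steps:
$h{\left(u \right)} = 2$
$n = 52272$ ($n = 264 \cdot 198 = 52272$)
$S{\left(P \right)} = 22 + P^{2} + 17 P$
$S{\left(h{\left(-3 \right)} \right)} - n = \left(22 + 2^{2} + 17 \cdot 2\right) - 52272 = \left(22 + 4 + 34\right) - 52272 = 60 - 52272 = -52212$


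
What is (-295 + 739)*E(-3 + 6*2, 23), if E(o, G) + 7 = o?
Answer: 888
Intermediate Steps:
E(o, G) = -7 + o
(-295 + 739)*E(-3 + 6*2, 23) = (-295 + 739)*(-7 + (-3 + 6*2)) = 444*(-7 + (-3 + 12)) = 444*(-7 + 9) = 444*2 = 888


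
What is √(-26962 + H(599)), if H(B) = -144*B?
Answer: I*√113218 ≈ 336.48*I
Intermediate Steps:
√(-26962 + H(599)) = √(-26962 - 144*599) = √(-26962 - 86256) = √(-113218) = I*√113218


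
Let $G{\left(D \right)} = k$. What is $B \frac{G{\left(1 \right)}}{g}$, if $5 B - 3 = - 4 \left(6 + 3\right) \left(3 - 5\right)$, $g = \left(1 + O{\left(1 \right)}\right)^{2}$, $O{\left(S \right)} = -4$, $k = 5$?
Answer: $\frac{25}{3} \approx 8.3333$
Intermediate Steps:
$G{\left(D \right)} = 5$
$g = 9$ ($g = \left(1 - 4\right)^{2} = \left(-3\right)^{2} = 9$)
$B = 15$ ($B = \frac{3}{5} + \frac{- 4 \left(6 + 3\right) \left(3 - 5\right)}{5} = \frac{3}{5} + \frac{\left(-4\right) 9 \left(-2\right)}{5} = \frac{3}{5} + \frac{\left(-36\right) \left(-2\right)}{5} = \frac{3}{5} + \frac{1}{5} \cdot 72 = \frac{3}{5} + \frac{72}{5} = 15$)
$B \frac{G{\left(1 \right)}}{g} = 15 \cdot \frac{5}{9} = \frac{25}{3}$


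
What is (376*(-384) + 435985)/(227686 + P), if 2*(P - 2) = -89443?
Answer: 583202/365933 ≈ 1.5937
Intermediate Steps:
P = -89439/2 (P = 2 + (1/2)*(-89443) = 2 - 89443/2 = -89439/2 ≈ -44720.)
(376*(-384) + 435985)/(227686 + P) = (376*(-384) + 435985)/(227686 - 89439/2) = (-144384 + 435985)/(365933/2) = 291601*(2/365933) = 583202/365933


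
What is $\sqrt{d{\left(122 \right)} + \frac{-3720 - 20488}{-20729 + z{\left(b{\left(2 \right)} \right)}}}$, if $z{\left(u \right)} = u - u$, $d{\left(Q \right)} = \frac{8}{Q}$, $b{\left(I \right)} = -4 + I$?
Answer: $\frac{2 \sqrt{493017727569}}{1264469} \approx 1.1106$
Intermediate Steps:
$z{\left(u \right)} = 0$
$\sqrt{d{\left(122 \right)} + \frac{-3720 - 20488}{-20729 + z{\left(b{\left(2 \right)} \right)}}} = \sqrt{\frac{8}{122} + \frac{-3720 - 20488}{-20729 + 0}} = \sqrt{8 \cdot \frac{1}{122} - \frac{24208}{-20729}} = \sqrt{\frac{4}{61} - - \frac{24208}{20729}} = \sqrt{\frac{4}{61} + \frac{24208}{20729}} = \sqrt{\frac{1559604}{1264469}} = \frac{2 \sqrt{493017727569}}{1264469}$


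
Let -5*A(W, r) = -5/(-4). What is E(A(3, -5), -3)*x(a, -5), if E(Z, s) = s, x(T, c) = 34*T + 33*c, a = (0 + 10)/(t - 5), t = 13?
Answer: 735/2 ≈ 367.50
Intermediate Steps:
A(W, r) = -¼ (A(W, r) = -(-1)/(-4) = -(-1)*(-1)/4 = -⅕*5/4 = -¼)
a = 5/4 (a = (0 + 10)/(13 - 5) = 10/8 = 10*(⅛) = 5/4 ≈ 1.2500)
x(T, c) = 33*c + 34*T
E(A(3, -5), -3)*x(a, -5) = -3*(33*(-5) + 34*(5/4)) = -3*(-165 + 85/2) = -3*(-245/2) = 735/2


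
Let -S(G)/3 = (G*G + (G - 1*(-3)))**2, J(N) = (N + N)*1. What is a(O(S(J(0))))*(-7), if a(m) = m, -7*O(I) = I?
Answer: -27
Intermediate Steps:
J(N) = 2*N (J(N) = (2*N)*1 = 2*N)
S(G) = -3*(3 + G + G**2)**2 (S(G) = -3*(G*G + (G - 1*(-3)))**2 = -3*(G**2 + (G + 3))**2 = -3*(G**2 + (3 + G))**2 = -3*(3 + G + G**2)**2)
O(I) = -I/7
a(O(S(J(0))))*(-7) = -(-3)*(3 + 2*0 + (2*0)**2)**2/7*(-7) = -(-3)*(3 + 0 + 0**2)**2/7*(-7) = -(-3)*(3 + 0 + 0)**2/7*(-7) = -(-3)*3**2/7*(-7) = -(-3)*9/7*(-7) = -1/7*(-27)*(-7) = (27/7)*(-7) = -27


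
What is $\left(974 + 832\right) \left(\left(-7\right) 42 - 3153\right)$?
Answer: $-6225282$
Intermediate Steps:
$\left(974 + 832\right) \left(\left(-7\right) 42 - 3153\right) = 1806 \left(-294 - 3153\right) = 1806 \left(-3447\right) = -6225282$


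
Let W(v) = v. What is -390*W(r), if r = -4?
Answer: 1560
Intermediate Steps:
-390*W(r) = -390*(-4) = 1560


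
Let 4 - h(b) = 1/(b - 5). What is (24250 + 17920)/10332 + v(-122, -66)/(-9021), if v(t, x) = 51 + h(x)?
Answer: 144995423/35578242 ≈ 4.0754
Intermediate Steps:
h(b) = 4 - 1/(-5 + b) (h(b) = 4 - 1/(b - 5) = 4 - 1/(-5 + b))
v(t, x) = 51 + (-21 + 4*x)/(-5 + x)
(24250 + 17920)/10332 + v(-122, -66)/(-9021) = (24250 + 17920)/10332 + ((-276 + 55*(-66))/(-5 - 66))/(-9021) = 42170*(1/10332) + ((-276 - 3630)/(-71))*(-1/9021) = 21085/5166 - 1/71*(-3906)*(-1/9021) = 21085/5166 + (3906/71)*(-1/9021) = 21085/5166 - 42/6887 = 144995423/35578242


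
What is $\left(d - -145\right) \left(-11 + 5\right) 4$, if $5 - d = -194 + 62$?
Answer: $-6768$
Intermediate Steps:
$d = 137$ ($d = 5 - \left(-194 + 62\right) = 5 - -132 = 5 + 132 = 137$)
$\left(d - -145\right) \left(-11 + 5\right) 4 = \left(137 - -145\right) \left(-11 + 5\right) 4 = \left(137 + 145\right) \left(\left(-6\right) 4\right) = 282 \left(-24\right) = -6768$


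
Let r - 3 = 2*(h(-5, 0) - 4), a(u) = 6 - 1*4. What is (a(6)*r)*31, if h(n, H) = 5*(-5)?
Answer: -3410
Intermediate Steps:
h(n, H) = -25
a(u) = 2 (a(u) = 6 - 4 = 2)
r = -55 (r = 3 + 2*(-25 - 4) = 3 + 2*(-29) = 3 - 58 = -55)
(a(6)*r)*31 = (2*(-55))*31 = -110*31 = -3410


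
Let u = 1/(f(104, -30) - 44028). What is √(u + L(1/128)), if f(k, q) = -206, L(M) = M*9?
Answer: 7*√179634274/353872 ≈ 0.26512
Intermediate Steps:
L(M) = 9*M
u = -1/44234 (u = 1/(-206 - 44028) = 1/(-44234) = -1/44234 ≈ -2.2607e-5)
√(u + L(1/128)) = √(-1/44234 + 9/128) = √(198989/2830976) = 7*√179634274/353872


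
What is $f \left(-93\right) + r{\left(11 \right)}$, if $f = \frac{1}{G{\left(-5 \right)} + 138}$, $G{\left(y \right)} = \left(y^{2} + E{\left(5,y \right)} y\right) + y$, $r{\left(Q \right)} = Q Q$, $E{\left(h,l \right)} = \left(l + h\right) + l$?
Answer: $\frac{7350}{61} \approx 120.49$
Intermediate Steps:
$E{\left(h,l \right)} = h + 2 l$ ($E{\left(h,l \right)} = \left(h + l\right) + l = h + 2 l$)
$r{\left(Q \right)} = Q^{2}$
$G{\left(y \right)} = y + y^{2} + y \left(5 + 2 y\right)$ ($G{\left(y \right)} = \left(y^{2} + \left(5 + 2 y\right) y\right) + y = \left(y^{2} + y \left(5 + 2 y\right)\right) + y = y + y^{2} + y \left(5 + 2 y\right)$)
$f = \frac{1}{183}$ ($f = \frac{1}{3 \left(-5\right) \left(2 - 5\right) + 138} = \frac{1}{3 \left(-5\right) \left(-3\right) + 138} = \frac{1}{45 + 138} = \frac{1}{183} \approx 0.0054645$)
$f \left(-93\right) + r{\left(11 \right)} = \frac{1}{183} \left(-93\right) + 11^{2} = - \frac{31}{61} + 121 = \frac{7350}{61}$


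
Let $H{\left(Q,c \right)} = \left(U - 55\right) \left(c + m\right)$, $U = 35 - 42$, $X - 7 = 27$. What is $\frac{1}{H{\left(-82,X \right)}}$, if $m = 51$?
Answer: $- \frac{1}{5270} \approx -0.00018975$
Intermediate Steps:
$X = 34$ ($X = 7 + 27 = 34$)
$U = -7$
$H{\left(Q,c \right)} = -3162 - 62 c$ ($H{\left(Q,c \right)} = \left(-7 - 55\right) \left(c + 51\right) = - 62 \left(51 + c\right) = -3162 - 62 c$)
$\frac{1}{H{\left(-82,X \right)}} = \frac{1}{-3162 - 2108} = \frac{1}{-5270} = - \frac{1}{5270}$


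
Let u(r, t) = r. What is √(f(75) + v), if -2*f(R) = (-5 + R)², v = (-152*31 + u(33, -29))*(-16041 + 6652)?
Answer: √43928681 ≈ 6627.9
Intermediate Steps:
v = 43931131 (v = (-152*31 + 33)*(-16041 + 6652) = (-4712 + 33)*(-9389) = -4679*(-9389) = 43931131)
f(R) = -(-5 + R)²/2
√(f(75) + v) = √(-(-5 + 75)²/2 + 43931131) = √(-½*70² + 43931131) = √(-½*4900 + 43931131) = √(-2450 + 43931131) = √43928681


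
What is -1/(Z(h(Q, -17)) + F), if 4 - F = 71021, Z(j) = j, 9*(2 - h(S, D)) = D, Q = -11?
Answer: 9/639118 ≈ 1.4082e-5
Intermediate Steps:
h(S, D) = 2 - D/9
F = -71017 (F = 4 - 1*71021 = 4 - 71021 = -71017)
-1/(Z(h(Q, -17)) + F) = -1/((2 - ⅑*(-17)) - 71017) = -1/((2 + 17/9) - 71017) = -1/(35/9 - 71017) = -1/(-639118/9) = -1*(-9/639118) = 9/639118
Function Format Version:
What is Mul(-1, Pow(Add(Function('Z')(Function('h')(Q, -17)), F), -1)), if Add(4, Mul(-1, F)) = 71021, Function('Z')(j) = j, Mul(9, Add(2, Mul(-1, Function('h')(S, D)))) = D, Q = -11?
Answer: Rational(9, 639118) ≈ 1.4082e-5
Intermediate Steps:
Function('h')(S, D) = Add(2, Mul(Rational(-1, 9), D))
F = -71017 (F = Add(4, Mul(-1, 71021)) = Add(4, -71021) = -71017)
Mul(-1, Pow(Add(Function('Z')(Function('h')(Q, -17)), F), -1)) = Mul(-1, Pow(Add(Add(2, Mul(Rational(-1, 9), -17)), -71017), -1)) = Mul(-1, Pow(Add(Add(2, Rational(17, 9)), -71017), -1)) = Mul(-1, Pow(Add(Rational(35, 9), -71017), -1)) = Mul(-1, Pow(Rational(-639118, 9), -1)) = Mul(-1, Rational(-9, 639118)) = Rational(9, 639118)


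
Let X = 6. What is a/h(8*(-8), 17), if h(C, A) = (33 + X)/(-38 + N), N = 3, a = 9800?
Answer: -343000/39 ≈ -8794.9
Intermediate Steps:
h(C, A) = -39/35 (h(C, A) = (33 + 6)/(-38 + 3) = 39/(-35) = 39*(-1/35) = -39/35)
a/h(8*(-8), 17) = 9800/(-39/35) = 9800*(-35/39) = -343000/39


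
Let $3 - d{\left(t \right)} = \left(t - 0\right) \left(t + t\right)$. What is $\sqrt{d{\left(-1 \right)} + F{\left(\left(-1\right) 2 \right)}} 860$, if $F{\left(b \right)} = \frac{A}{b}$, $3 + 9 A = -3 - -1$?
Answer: $\frac{430 \sqrt{46}}{3} \approx 972.13$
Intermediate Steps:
$A = - \frac{5}{9}$ ($A = - \frac{1}{3} + \frac{-3 - -1}{9} = - \frac{1}{3} + \frac{-3 + 1}{9} = - \frac{1}{3} + \frac{1}{9} \left(-2\right) = - \frac{1}{3} - \frac{2}{9} = - \frac{5}{9} \approx -0.55556$)
$d{\left(t \right)} = 3 - 2 t^{2}$ ($d{\left(t \right)} = 3 - \left(t - 0\right) \left(t + t\right) = 3 - \left(t + 0\right) 2 t = 3 - t 2 t = 3 - 2 t^{2}$)
$F{\left(b \right)} = - \frac{5}{9 b}$
$\sqrt{d{\left(-1 \right)} + F{\left(\left(-1\right) 2 \right)}} 860 = \sqrt{\left(3 - 2 \left(-1\right)^{2}\right) - \frac{5}{9 \left(\left(-1\right) 2\right)}} 860 = \sqrt{\left(3 - 2\right) - \frac{5}{9 \left(-2\right)}} 860 = \sqrt{\left(3 - 2\right) - - \frac{5}{18}} \cdot 860 = \sqrt{1 + \frac{5}{18}} \cdot 860 = \sqrt{\frac{23}{18}} \cdot 860 = \frac{\sqrt{46}}{6} \cdot 860 = \frac{430 \sqrt{46}}{3}$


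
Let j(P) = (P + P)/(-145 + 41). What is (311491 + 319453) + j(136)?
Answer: 8202238/13 ≈ 6.3094e+5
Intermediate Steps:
j(P) = -P/52 (j(P) = (2*P)/(-104) = (2*P)*(-1/104) = -P/52)
(311491 + 319453) + j(136) = (311491 + 319453) - 1/52*136 = 630944 - 34/13 = 8202238/13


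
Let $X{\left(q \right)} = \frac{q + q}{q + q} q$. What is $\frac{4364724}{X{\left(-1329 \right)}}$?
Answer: $- \frac{1454908}{443} \approx -3284.2$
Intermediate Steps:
$X{\left(q \right)} = q$ ($X{\left(q \right)} = \frac{2 q}{2 q} q = 2 q \frac{1}{2 q} q = 1 q = q$)
$\frac{4364724}{X{\left(-1329 \right)}} = \frac{4364724}{-1329} = 4364724 \left(- \frac{1}{1329}\right) = - \frac{1454908}{443}$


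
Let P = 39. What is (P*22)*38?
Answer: 32604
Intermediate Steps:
(P*22)*38 = (39*22)*38 = 858*38 = 32604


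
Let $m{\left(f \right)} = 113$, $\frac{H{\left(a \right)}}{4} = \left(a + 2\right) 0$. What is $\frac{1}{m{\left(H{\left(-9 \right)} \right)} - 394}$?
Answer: $- \frac{1}{281} \approx -0.0035587$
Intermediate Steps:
$H{\left(a \right)} = 0$ ($H{\left(a \right)} = 4 \left(a + 2\right) 0 = 4 \left(2 + a\right) 0 = 4 \cdot 0 = 0$)
$\frac{1}{m{\left(H{\left(-9 \right)} \right)} - 394} = \frac{1}{113 - 394} = \frac{1}{-281} = - \frac{1}{281}$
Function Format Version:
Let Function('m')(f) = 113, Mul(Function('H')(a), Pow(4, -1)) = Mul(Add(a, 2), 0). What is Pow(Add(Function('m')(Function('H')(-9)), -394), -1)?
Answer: Rational(-1, 281) ≈ -0.0035587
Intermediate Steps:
Function('H')(a) = 0 (Function('H')(a) = Mul(4, Mul(Add(a, 2), 0)) = Mul(4, Mul(Add(2, a), 0)) = Mul(4, 0) = 0)
Pow(Add(Function('m')(Function('H')(-9)), -394), -1) = Pow(Add(113, -394), -1) = Pow(-281, -1) = Rational(-1, 281)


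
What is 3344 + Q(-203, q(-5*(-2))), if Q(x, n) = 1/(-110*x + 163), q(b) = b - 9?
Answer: 75216593/22493 ≈ 3344.0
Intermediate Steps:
q(b) = -9 + b
Q(x, n) = 1/(163 - 110*x)
3344 + Q(-203, q(-5*(-2))) = 3344 - 1/(-163 + 110*(-203)) = 3344 - 1/(-163 - 22330) = 3344 - 1/(-22493) = 3344 - 1*(-1/22493) = 3344 + 1/22493 = 75216593/22493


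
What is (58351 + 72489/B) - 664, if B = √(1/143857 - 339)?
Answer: 57687 - 72489*I*√7015549412354/48767522 ≈ 57687.0 - 3937.1*I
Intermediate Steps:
B = I*√7015549412354/143857 (B = √(1/143857 - 339) = √(-48767522/143857) = I*√7015549412354/143857 ≈ 18.412*I)
(58351 + 72489/B) - 664 = (58351 + 72489/((I*√7015549412354/143857))) - 664 = (58351 + 72489*(-I*√7015549412354/48767522)) - 664 = (58351 - 72489*I*√7015549412354/48767522) - 664 = 57687 - 72489*I*√7015549412354/48767522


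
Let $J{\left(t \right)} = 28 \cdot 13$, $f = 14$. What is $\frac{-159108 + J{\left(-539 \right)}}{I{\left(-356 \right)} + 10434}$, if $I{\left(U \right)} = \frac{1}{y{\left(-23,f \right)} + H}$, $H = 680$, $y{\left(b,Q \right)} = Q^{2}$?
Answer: $- \frac{139059744}{9140185} \approx -15.214$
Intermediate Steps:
$J{\left(t \right)} = 364$
$I{\left(U \right)} = \frac{1}{876}$ ($I{\left(U \right)} = \frac{1}{14^{2} + 680} = \frac{1}{196 + 680} = \frac{1}{876}$)
$\frac{-159108 + J{\left(-539 \right)}}{I{\left(-356 \right)} + 10434} = \frac{-159108 + 364}{\frac{1}{876} + 10434} = - \frac{158744}{\frac{9140185}{876}} = \left(-158744\right) \frac{876}{9140185} = - \frac{139059744}{9140185}$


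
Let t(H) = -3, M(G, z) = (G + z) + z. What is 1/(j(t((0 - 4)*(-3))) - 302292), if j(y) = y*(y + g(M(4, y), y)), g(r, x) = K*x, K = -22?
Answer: -1/302481 ≈ -3.3060e-6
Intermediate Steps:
M(G, z) = G + 2*z
g(r, x) = -22*x
j(y) = -21*y² (j(y) = y*(y - 22*y) = y*(-21*y) = -21*y²)
1/(j(t((0 - 4)*(-3))) - 302292) = 1/(-21*(-3)² - 302292) = 1/(-21*9 - 302292) = 1/(-189 - 302292) = 1/(-302481) = -1/302481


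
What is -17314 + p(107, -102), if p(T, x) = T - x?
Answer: -17105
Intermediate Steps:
-17314 + p(107, -102) = -17314 + (107 - 1*(-102)) = -17314 + (107 + 102) = -17314 + 209 = -17105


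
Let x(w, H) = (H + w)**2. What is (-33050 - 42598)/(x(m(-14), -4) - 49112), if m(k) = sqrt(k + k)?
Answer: 232258272/150823073 - 75648*I*sqrt(7)/150823073 ≈ 1.5399 - 0.001327*I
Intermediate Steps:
m(k) = sqrt(2)*sqrt(k) (m(k) = sqrt(2*k) = sqrt(2)*sqrt(k))
(-33050 - 42598)/(x(m(-14), -4) - 49112) = (-33050 - 42598)/((-4 + sqrt(2)*sqrt(-14))**2 - 49112) = -75648/((-4 + sqrt(2)*(I*sqrt(14)))**2 - 49112) = -75648/((-4 + 2*I*sqrt(7))**2 - 49112) = -75648/(-49112 + (-4 + 2*I*sqrt(7))**2)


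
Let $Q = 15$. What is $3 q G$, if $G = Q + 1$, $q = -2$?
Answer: $-96$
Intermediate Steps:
$G = 16$ ($G = 15 + 1 = 16$)
$3 q G = 3 \left(-2\right) 16 = \left(-6\right) 16 = -96$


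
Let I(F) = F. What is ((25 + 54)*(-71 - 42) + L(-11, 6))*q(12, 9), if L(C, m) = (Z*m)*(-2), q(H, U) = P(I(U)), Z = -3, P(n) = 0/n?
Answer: 0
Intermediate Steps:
P(n) = 0
q(H, U) = 0
L(C, m) = 6*m (L(C, m) = -3*m*(-2) = 6*m)
((25 + 54)*(-71 - 42) + L(-11, 6))*q(12, 9) = ((25 + 54)*(-71 - 42) + 6*6)*0 = (79*(-113) + 36)*0 = (-8927 + 36)*0 = -8891*0 = 0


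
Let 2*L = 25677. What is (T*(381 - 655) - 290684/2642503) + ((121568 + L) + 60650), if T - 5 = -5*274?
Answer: 3007519285531/5285006 ≈ 5.6907e+5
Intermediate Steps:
T = -1365 (T = 5 - 5*274 = 5 - 1370 = -1365)
L = 25677/2 (L = (½)*25677 = 25677/2 ≈ 12839.)
(T*(381 - 655) - 290684/2642503) + ((121568 + L) + 60650) = (-1365*(381 - 655) - 290684/2642503) + ((121568 + 25677/2) + 60650) = (-1365*(-274) - 290684*1/2642503) + (268813/2 + 60650) = (374010 - 290684/2642503) + 390113/2 = 988322256346/2642503 + 390113/2 = 3007519285531/5285006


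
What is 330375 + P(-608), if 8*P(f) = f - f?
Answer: 330375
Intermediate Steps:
P(f) = 0 (P(f) = (f - f)/8 = (1/8)*0 = 0)
330375 + P(-608) = 330375 + 0 = 330375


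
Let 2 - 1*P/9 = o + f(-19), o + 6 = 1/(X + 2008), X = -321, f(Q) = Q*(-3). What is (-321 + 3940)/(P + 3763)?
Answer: 6105253/5604205 ≈ 1.0894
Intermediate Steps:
f(Q) = -3*Q
o = -10121/1687 (o = -6 + 1/(-321 + 2008) = -6 + 1/1687 = -10121/1687 ≈ -5.9994)
P = -743976/1687 (P = 18 - 9*(-10121/1687 - 3*(-19)) = 18 - 9*(-10121/1687 + 57) = 18 - 9*86038/1687 = 18 - 774342/1687 = -743976/1687 ≈ -441.01)
(-321 + 3940)/(P + 3763) = (-321 + 3940)/(-743976/1687 + 3763) = 3619/(5604205/1687) = 3619*(1687/5604205) = 6105253/5604205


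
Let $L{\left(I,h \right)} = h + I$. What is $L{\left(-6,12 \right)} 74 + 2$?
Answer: $446$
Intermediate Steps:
$L{\left(I,h \right)} = I + h$
$L{\left(-6,12 \right)} 74 + 2 = \left(-6 + 12\right) 74 + 2 = 6 \cdot 74 + 2 = 444 + 2 = 446$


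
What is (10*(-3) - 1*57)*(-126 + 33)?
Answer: 8091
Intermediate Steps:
(10*(-3) - 1*57)*(-126 + 33) = (-30 - 57)*(-93) = -87*(-93) = 8091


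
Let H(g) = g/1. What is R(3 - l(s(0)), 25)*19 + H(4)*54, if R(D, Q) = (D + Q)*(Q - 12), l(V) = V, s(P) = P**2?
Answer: 7132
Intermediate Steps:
H(g) = g (H(g) = g*1 = g)
R(D, Q) = (-12 + Q)*(D + Q) (R(D, Q) = (D + Q)*(-12 + Q) = (-12 + Q)*(D + Q))
R(3 - l(s(0)), 25)*19 + H(4)*54 = (25**2 - 12*(3 - 1*0**2) - 12*25 + (3 - 1*0**2)*25)*19 + 4*54 = (625 - 12*(3 - 1*0) - 300 + (3 - 1*0)*25)*19 + 216 = (625 - 12*(3 + 0) - 300 + (3 + 0)*25)*19 + 216 = (625 - 12*3 - 300 + 3*25)*19 + 216 = (625 - 36 - 300 + 75)*19 + 216 = 364*19 + 216 = 6916 + 216 = 7132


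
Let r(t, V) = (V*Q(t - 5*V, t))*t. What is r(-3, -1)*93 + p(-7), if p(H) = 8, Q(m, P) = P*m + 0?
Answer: -1666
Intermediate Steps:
Q(m, P) = P*m
r(t, V) = V*t²*(t - 5*V) (r(t, V) = (V*(t*(t - 5*V)))*t = (V*t*(t - 5*V))*t = V*t²*(t - 5*V))
r(-3, -1)*93 + p(-7) = -1*(-3)²*(-3 - 5*(-1))*93 + 8 = -1*9*(-3 + 5)*93 + 8 = -1*9*2*93 + 8 = -18*93 + 8 = -1674 + 8 = -1666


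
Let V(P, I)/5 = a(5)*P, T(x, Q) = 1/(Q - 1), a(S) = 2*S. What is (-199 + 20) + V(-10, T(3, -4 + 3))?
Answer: -679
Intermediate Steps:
T(x, Q) = 1/(-1 + Q)
V(P, I) = 50*P (V(P, I) = 5*((2*5)*P) = 5*(10*P) = 50*P)
(-199 + 20) + V(-10, T(3, -4 + 3)) = (-199 + 20) + 50*(-10) = -179 - 500 = -679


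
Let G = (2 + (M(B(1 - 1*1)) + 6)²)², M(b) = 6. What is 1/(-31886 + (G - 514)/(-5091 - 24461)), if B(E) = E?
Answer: -14776/471157937 ≈ -3.1361e-5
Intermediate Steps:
G = 21316 (G = (2 + (6 + 6)²)² = (2 + 12²)² = (2 + 144)² = 146² = 21316)
1/(-31886 + (G - 514)/(-5091 - 24461)) = 1/(-31886 + (21316 - 514)/(-5091 - 24461)) = 1/(-31886 + 20802/(-29552)) = 1/(-31886 + 20802*(-1/29552)) = 1/(-31886 - 10401/14776) = 1/(-471157937/14776) = -14776/471157937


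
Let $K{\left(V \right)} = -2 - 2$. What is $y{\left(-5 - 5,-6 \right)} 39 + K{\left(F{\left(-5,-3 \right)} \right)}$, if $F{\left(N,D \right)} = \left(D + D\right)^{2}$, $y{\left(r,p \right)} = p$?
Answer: $-238$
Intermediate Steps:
$F{\left(N,D \right)} = 4 D^{2}$ ($F{\left(N,D \right)} = \left(2 D\right)^{2} = 4 D^{2}$)
$K{\left(V \right)} = -4$ ($K{\left(V \right)} = -2 - 2 = -4$)
$y{\left(-5 - 5,-6 \right)} 39 + K{\left(F{\left(-5,-3 \right)} \right)} = \left(-6\right) 39 - 4 = -234 - 4 = -238$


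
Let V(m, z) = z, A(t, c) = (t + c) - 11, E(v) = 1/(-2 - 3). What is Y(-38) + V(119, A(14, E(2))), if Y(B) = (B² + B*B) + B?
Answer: 14264/5 ≈ 2852.8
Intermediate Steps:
E(v) = -⅕ (E(v) = 1/(-5) = -⅕)
Y(B) = B + 2*B² (Y(B) = (B² + B²) + B = 2*B² + B = B + 2*B²)
A(t, c) = -11 + c + t (A(t, c) = (c + t) - 11 = -11 + c + t)
Y(-38) + V(119, A(14, E(2))) = -38*(1 + 2*(-38)) + (-11 - ⅕ + 14) = -38*(1 - 76) + 14/5 = -38*(-75) + 14/5 = 2850 + 14/5 = 14264/5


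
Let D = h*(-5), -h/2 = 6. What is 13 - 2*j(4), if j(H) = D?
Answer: -107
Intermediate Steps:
h = -12 (h = -2*6 = -12)
D = 60 (D = -12*(-5) = 60)
j(H) = 60
13 - 2*j(4) = 13 - 2*60 = 13 - 120 = -107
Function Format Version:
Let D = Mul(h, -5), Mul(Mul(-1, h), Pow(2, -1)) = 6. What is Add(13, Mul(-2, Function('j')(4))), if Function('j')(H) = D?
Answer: -107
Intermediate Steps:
h = -12 (h = Mul(-2, 6) = -12)
D = 60 (D = Mul(-12, -5) = 60)
Function('j')(H) = 60
Add(13, Mul(-2, Function('j')(4))) = Add(13, Mul(-2, 60)) = Add(13, -120) = -107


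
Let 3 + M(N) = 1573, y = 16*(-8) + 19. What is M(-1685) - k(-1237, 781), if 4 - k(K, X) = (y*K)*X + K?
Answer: 105304902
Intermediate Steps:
y = -109 (y = -128 + 19 = -109)
k(K, X) = 4 - K + 109*K*X (k(K, X) = 4 - ((-109*K)*X + K) = 4 - (-109*K*X + K) = 4 - (K - 109*K*X) = 4 + (-K + 109*K*X) = 4 - K + 109*K*X)
M(N) = 1570 (M(N) = -3 + 1573 = 1570)
M(-1685) - k(-1237, 781) = 1570 - (4 - 1*(-1237) + 109*(-1237)*781) = 1570 - (4 + 1237 - 105304573) = 1570 - 1*(-105303332) = 1570 + 105303332 = 105304902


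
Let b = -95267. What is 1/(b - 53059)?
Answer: -1/148326 ≈ -6.7419e-6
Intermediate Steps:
1/(b - 53059) = 1/(-95267 - 53059) = 1/(-148326) = -1/148326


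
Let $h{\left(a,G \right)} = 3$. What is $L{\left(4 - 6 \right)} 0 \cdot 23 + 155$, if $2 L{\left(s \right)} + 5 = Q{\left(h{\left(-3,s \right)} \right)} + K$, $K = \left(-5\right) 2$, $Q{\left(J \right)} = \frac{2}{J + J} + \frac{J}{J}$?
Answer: $155$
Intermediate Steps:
$Q{\left(J \right)} = 1 + \frac{1}{J}$ ($Q{\left(J \right)} = \frac{2}{2 J} + 1 = 2 \frac{1}{2 J} + 1 = \frac{1}{J} + 1 = 1 + \frac{1}{J}$)
$K = -10$
$L{\left(s \right)} = - \frac{41}{6}$ ($L{\left(s \right)} = - \frac{5}{2} + \frac{\frac{1 + 3}{3} - 10}{2} = - \frac{5}{2} + \frac{\frac{1}{3} \cdot 4 - 10}{2} = - \frac{5}{2} + \frac{\frac{4}{3} - 10}{2} = - \frac{5}{2} + \frac{1}{2} \left(- \frac{26}{3}\right) = - \frac{5}{2} - \frac{13}{3} = - \frac{41}{6}$)
$L{\left(4 - 6 \right)} 0 \cdot 23 + 155 = - \frac{41 \cdot 0 \cdot 23}{6} + 155 = \left(- \frac{41}{6}\right) 0 + 155 = 0 + 155 = 155$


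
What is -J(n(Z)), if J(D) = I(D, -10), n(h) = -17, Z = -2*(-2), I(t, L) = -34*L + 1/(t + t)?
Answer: -11559/34 ≈ -339.97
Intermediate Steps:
I(t, L) = 1/(2*t) - 34*L (I(t, L) = -34*L + 1/(2*t) = 1/(2*t) - 34*L)
Z = 4
J(D) = 340 + 1/(2*D) (J(D) = 1/(2*D) - 34*(-10) = 1/(2*D) + 340 = 340 + 1/(2*D))
-J(n(Z)) = -(340 + (½)/(-17)) = -(340 + (½)*(-1/17)) = -(340 - 1/34) = -1*11559/34 = -11559/34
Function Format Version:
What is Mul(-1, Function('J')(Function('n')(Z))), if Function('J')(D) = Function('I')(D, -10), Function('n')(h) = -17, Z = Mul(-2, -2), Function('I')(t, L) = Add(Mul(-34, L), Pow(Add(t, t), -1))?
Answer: Rational(-11559, 34) ≈ -339.97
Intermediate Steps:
Function('I')(t, L) = Add(Mul(Rational(1, 2), Pow(t, -1)), Mul(-34, L)) (Function('I')(t, L) = Add(Mul(-34, L), Pow(Mul(2, t), -1)) = Add(Mul(-34, L), Mul(Rational(1, 2), Pow(t, -1))) = Add(Mul(Rational(1, 2), Pow(t, -1)), Mul(-34, L)))
Z = 4
Function('J')(D) = Add(340, Mul(Rational(1, 2), Pow(D, -1))) (Function('J')(D) = Add(Mul(Rational(1, 2), Pow(D, -1)), Mul(-34, -10)) = Add(Mul(Rational(1, 2), Pow(D, -1)), 340) = Add(340, Mul(Rational(1, 2), Pow(D, -1))))
Mul(-1, Function('J')(Function('n')(Z))) = Mul(-1, Add(340, Mul(Rational(1, 2), Pow(-17, -1)))) = Mul(-1, Add(340, Mul(Rational(1, 2), Rational(-1, 17)))) = Mul(-1, Add(340, Rational(-1, 34))) = Mul(-1, Rational(11559, 34)) = Rational(-11559, 34)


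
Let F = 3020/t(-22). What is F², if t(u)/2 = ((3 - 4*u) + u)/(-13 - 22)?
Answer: 2793122500/4761 ≈ 5.8667e+5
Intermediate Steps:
t(u) = -6/35 + 6*u/35 (t(u) = 2*(((3 - 4*u) + u)/(-13 - 22)) = 2*((3 - 3*u)/(-35)) = 2*((3 - 3*u)*(-1/35)) = 2*(-3/35 + 3*u/35) = -6/35 + 6*u/35)
F = -52850/69 (F = 3020/(-6/35 + (6/35)*(-22)) = 3020/(-6/35 - 132/35) = 3020/(-138/35) = 3020*(-35/138) = -52850/69 ≈ -765.94)
F² = (-52850/69)² = 2793122500/4761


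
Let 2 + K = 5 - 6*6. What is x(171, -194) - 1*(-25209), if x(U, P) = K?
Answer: 25176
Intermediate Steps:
K = -33 (K = -2 + (5 - 6*6) = -2 + (5 - 36) = -2 - 31 = -33)
x(U, P) = -33
x(171, -194) - 1*(-25209) = -33 - 1*(-25209) = -33 + 25209 = 25176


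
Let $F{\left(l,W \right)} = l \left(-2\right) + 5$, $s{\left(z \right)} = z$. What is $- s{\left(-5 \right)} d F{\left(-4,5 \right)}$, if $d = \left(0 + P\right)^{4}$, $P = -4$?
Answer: $16640$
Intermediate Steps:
$F{\left(l,W \right)} = 5 - 2 l$ ($F{\left(l,W \right)} = - 2 l + 5 = 5 - 2 l$)
$d = 256$ ($d = \left(0 - 4\right)^{4} = \left(-4\right)^{4} = 256$)
$- s{\left(-5 \right)} d F{\left(-4,5 \right)} = \left(-1\right) \left(-5\right) 256 \left(5 - -8\right) = 5 \cdot 256 \left(5 + 8\right) = 1280 \cdot 13 = 16640$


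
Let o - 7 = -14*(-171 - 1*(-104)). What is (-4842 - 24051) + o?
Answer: -27948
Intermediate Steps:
o = 945 (o = 7 - 14*(-171 - 1*(-104)) = 7 - 14*(-171 + 104) = 7 - 14*(-67) = 7 + 938 = 945)
(-4842 - 24051) + o = (-4842 - 24051) + 945 = -28893 + 945 = -27948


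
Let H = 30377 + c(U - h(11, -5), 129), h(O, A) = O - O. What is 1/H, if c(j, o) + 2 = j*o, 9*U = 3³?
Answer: 1/30762 ≈ 3.2508e-5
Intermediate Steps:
h(O, A) = 0
U = 3 (U = (⅑)*3³ = (⅑)*27 = 3)
c(j, o) = -2 + j*o
H = 30762 (H = 30377 + (-2 + (3 - 1*0)*129) = 30377 + (-2 + (3 + 0)*129) = 30377 + (-2 + 3*129) = 30377 + (-2 + 387) = 30377 + 385 = 30762)
1/H = 1/30762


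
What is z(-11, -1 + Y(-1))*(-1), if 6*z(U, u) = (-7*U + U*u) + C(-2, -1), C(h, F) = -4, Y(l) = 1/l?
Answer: -95/6 ≈ -15.833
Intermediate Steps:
z(U, u) = -⅔ - 7*U/6 + U*u/6 (z(U, u) = ((-7*U + U*u) - 4)/6 = (-4 - 7*U + U*u)/6 = -⅔ - 7*U/6 + U*u/6)
z(-11, -1 + Y(-1))*(-1) = (-⅔ - 7/6*(-11) + (⅙)*(-11)*(-1 + 1/(-1)))*(-1) = (-⅔ + 77/6 + (⅙)*(-11)*(-1 - 1))*(-1) = (-⅔ + 77/6 + (⅙)*(-11)*(-2))*(-1) = (-⅔ + 77/6 + 11/3)*(-1) = (95/6)*(-1) = -95/6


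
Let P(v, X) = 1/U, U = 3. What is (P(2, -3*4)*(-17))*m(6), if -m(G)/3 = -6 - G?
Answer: -204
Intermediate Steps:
m(G) = 18 + 3*G (m(G) = -3*(-6 - G) = 18 + 3*G)
P(v, X) = ⅓ (P(v, X) = 1/3 = ⅓)
(P(2, -3*4)*(-17))*m(6) = ((⅓)*(-17))*(18 + 3*6) = -17*(18 + 18)/3 = -17/3*36 = -204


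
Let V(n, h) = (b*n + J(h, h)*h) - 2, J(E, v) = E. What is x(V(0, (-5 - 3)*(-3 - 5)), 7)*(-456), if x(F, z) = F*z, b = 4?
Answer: -13068048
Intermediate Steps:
V(n, h) = -2 + h² + 4*n (V(n, h) = (4*n + h*h) - 2 = (4*n + h²) - 2 = (h² + 4*n) - 2 = -2 + h² + 4*n)
x(V(0, (-5 - 3)*(-3 - 5)), 7)*(-456) = ((-2 + ((-5 - 3)*(-3 - 5))² + 4*0)*7)*(-456) = ((-2 + (-8*(-8))² + 0)*7)*(-456) = ((-2 + 64² + 0)*7)*(-456) = ((-2 + 4096 + 0)*7)*(-456) = (4094*7)*(-456) = 28658*(-456) = -13068048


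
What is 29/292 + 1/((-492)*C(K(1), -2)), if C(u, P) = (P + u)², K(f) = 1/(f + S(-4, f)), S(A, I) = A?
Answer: 29021/293314 ≈ 0.098942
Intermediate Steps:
K(f) = 1/(-4 + f) (K(f) = 1/(f - 4) = 1/(-4 + f))
29/292 + 1/((-492)*C(K(1), -2)) = 29/292 + 1/((-492)*((-2 + 1/(-4 + 1))²)) = 29*(1/292) - 1/(492*(-2 + 1/(-3))²) = 29/292 - 1/(492*(-2 - ⅓)²) = 29/292 - 1/(492*((-7/3)²)) = 29/292 - 1/(492*49/9) = 29/292 - 1/492*9/49 = 29/292 - 3/8036 = 29021/293314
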